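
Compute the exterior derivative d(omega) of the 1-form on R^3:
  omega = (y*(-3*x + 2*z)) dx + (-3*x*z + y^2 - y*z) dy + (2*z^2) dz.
d(omega) = (3*x - 5*z) dx ∧ dy + (-2*y) dx ∧ dz + (3*x + y) dy ∧ dz

For a 1-form omega = sum_i f_i dx_i, the exterior derivative is
  d(omega) = sum_{i < j} (∂f_j/∂x_i - ∂f_i/∂x_j) dx_i ∧ dx_j.
  coefficient of dx ∧ dy: ∂f_2/∂x - ∂f_1/∂y = ∂(-3*x*z + y^2 - y*z)/∂x - ∂(y*(-3*x + 2*z))/∂y = 3*x - 5*z
  coefficient of dx ∧ dz: ∂f_3/∂x - ∂f_1/∂z = ∂(2*z^2)/∂x - ∂(y*(-3*x + 2*z))/∂z = -2*y
  coefficient of dy ∧ dz: ∂f_3/∂y - ∂f_2/∂z = ∂(2*z^2)/∂y - ∂(-3*x*z + y^2 - y*z)/∂z = 3*x + y
Assembling: d(omega) = (3*x - 5*z) dx ∧ dy + (-2*y) dx ∧ dz + (3*x + y) dy ∧ dz.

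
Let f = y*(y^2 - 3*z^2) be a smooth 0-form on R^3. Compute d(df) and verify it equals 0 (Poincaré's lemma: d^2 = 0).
d(df) = 0

Step 1: df = sum_i (∂f/∂x_i) dx_i = (0) dx + (3*y^2 - 3*z^2) dy + (-6*y*z) dz.
Step 2: Apply d again. Using the 1-form formula, the coefficient of dx ∧ dy in d(df) is ∂^2 f/∂x ∂y - ∂^2 f/∂y ∂x = (0) - (0) = 0 (equality of mixed partials for smooth f).
Similarly for dx ∧ dz and dy ∧ dz — all coefficients vanish. So d(df) = 0.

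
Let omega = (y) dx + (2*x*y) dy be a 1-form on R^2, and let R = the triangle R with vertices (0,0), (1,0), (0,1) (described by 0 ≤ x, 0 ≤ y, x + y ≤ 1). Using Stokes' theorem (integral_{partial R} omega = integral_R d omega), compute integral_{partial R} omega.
integral_(partial R) omega = -1/6

Stokes: integral_partial_R omega = integral_R d omega with d omega = (∂Q/∂x - ∂P/∂y) dx ∧ dy.
  ∂Q/∂x = 2*y
  ∂P/∂y = 1
  integrand = ∂Q/∂x - ∂P/∂y = 2*y - 1.
Integrating over R: integral_0^1 integral_0^{1-x} (2*y - 1) dy dx = -1/6.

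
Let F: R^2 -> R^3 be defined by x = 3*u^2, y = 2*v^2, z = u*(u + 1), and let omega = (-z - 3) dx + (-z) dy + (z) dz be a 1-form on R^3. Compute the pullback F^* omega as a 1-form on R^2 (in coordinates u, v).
F^* omega = (u*(-4*u^2 - 3*u - 17)) du + (4*u*v*(-u - 1)) dv

Using F^*(f dg) = (f ∘ F) d(g ∘ F), substitute each coordinate x_i by F_i(u, v) in f_i, and replace dx_i by d F_i = (∂F_i/∂u) du + (∂F_i/∂v) dv.
  For the x component: f_1(F) = -u^2 - u - 3; d F_1 = (6*u) du + (0) dv
  For the y component: f_2(F) = u*(-u - 1); d F_2 = (0) du + (4*v) dv
  For the z component: f_3(F) = u*(u + 1); d F_3 = (2*u + 1) du + (0) dv
Combining and collecting du, dv coefficients:
  coeff of du: u*(-4*u^2 - 3*u - 17)
  coeff of dv: 4*u*v*(-u - 1)
F^* omega = (u*(-4*u^2 - 3*u - 17)) du + (4*u*v*(-u - 1)) dv.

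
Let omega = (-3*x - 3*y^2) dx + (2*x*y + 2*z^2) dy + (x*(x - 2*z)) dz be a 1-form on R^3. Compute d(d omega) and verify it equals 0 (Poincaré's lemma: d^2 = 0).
d(d omega) = 0

Step 1: d omega = sum_{i<j} (∂f_j/∂x_i - ∂f_i/∂x_j) dx_i ∧ dx_j:
  coeff of dx ∧ dy: 8*y
  coeff of dx ∧ dz: 2*x - 2*z
  coeff of dy ∧ dz: -4*z
Step 2: Apply d again to each 2-form coefficient. The only possible 3-form in R^3 is dx ∧ dy ∧ dz, with coefficient
  ∂(coeff of dy∧dz)/∂x - ∂(coeff of dx∧dz)/∂y + ∂(coeff of dx∧dy)/∂z
  = ∂/∂x (-4*z) - ∂/∂y (2*x - 2*z) + ∂/∂z (8*y).
Each of these terms simplifies to sums of mixed partials that cancel in pairs. The result is 0 (by equality of mixed partials for smooth functions — Schwarz / Clairaut).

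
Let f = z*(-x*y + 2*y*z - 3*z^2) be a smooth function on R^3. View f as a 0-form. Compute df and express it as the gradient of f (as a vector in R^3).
df = (-y*z) dx + (z*(-x + 2*z)) dy + (-x*y + 4*y*z - 9*z^2) dz; grad f = (-y*z, z*(-x + 2*z), -x*y + 4*y*z - 9*z^2)

For a 0-form f, d f = (∂f/∂x) dx + (∂f/∂y) dy + (∂f/∂z) dz. The components of the vector representation are exactly the entries of grad f in Cartesian coordinates:
  ∂f/∂x = -y*z
  ∂f/∂y = z*(-x + 2*z)
  ∂f/∂z = -x*y + 4*y*z - 9*z^2.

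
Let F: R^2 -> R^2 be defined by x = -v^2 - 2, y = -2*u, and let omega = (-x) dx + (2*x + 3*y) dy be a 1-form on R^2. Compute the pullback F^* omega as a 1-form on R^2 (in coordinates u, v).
F^* omega = (12*u + 4*v^2 + 8) du + (2*v*(-v^2 - 2)) dv

Using F^*(f dg) = (f ∘ F) d(g ∘ F), substitute each coordinate x_i by F_i(u, v) in f_i, and replace dx_i by d F_i = (∂F_i/∂u) du + (∂F_i/∂v) dv.
  For the x component: f_1(F) = v^2 + 2; d F_1 = (0) du + (-2*v) dv
  For the y component: f_2(F) = -6*u - 2*v^2 - 4; d F_2 = (-2) du + (0) dv
Combining and collecting du, dv coefficients:
  coeff of du: 12*u + 4*v^2 + 8
  coeff of dv: 2*v*(-v^2 - 2)
F^* omega = (12*u + 4*v^2 + 8) du + (2*v*(-v^2 - 2)) dv.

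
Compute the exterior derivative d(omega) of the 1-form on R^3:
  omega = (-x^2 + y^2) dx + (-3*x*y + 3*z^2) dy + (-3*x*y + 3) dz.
d(omega) = (-5*y) dx ∧ dy + (-3*y) dx ∧ dz + (-3*x - 6*z) dy ∧ dz

For a 1-form omega = sum_i f_i dx_i, the exterior derivative is
  d(omega) = sum_{i < j} (∂f_j/∂x_i - ∂f_i/∂x_j) dx_i ∧ dx_j.
  coefficient of dx ∧ dy: ∂f_2/∂x - ∂f_1/∂y = ∂(-3*x*y + 3*z^2)/∂x - ∂(-x^2 + y^2)/∂y = -5*y
  coefficient of dx ∧ dz: ∂f_3/∂x - ∂f_1/∂z = ∂(-3*x*y + 3)/∂x - ∂(-x^2 + y^2)/∂z = -3*y
  coefficient of dy ∧ dz: ∂f_3/∂y - ∂f_2/∂z = ∂(-3*x*y + 3)/∂y - ∂(-3*x*y + 3*z^2)/∂z = -3*x - 6*z
Assembling: d(omega) = (-5*y) dx ∧ dy + (-3*y) dx ∧ dz + (-3*x - 6*z) dy ∧ dz.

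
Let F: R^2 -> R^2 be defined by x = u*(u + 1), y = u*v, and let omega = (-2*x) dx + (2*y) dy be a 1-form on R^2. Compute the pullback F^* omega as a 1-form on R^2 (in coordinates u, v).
F^* omega = (2*u*(-2*u^2 - 3*u + v^2 - 1)) du + (2*u^2*v) dv

Using F^*(f dg) = (f ∘ F) d(g ∘ F), substitute each coordinate x_i by F_i(u, v) in f_i, and replace dx_i by d F_i = (∂F_i/∂u) du + (∂F_i/∂v) dv.
  For the x component: f_1(F) = 2*u*(-u - 1); d F_1 = (2*u + 1) du + (0) dv
  For the y component: f_2(F) = 2*u*v; d F_2 = (v) du + (u) dv
Combining and collecting du, dv coefficients:
  coeff of du: 2*u*(-2*u^2 - 3*u + v^2 - 1)
  coeff of dv: 2*u^2*v
F^* omega = (2*u*(-2*u^2 - 3*u + v^2 - 1)) du + (2*u^2*v) dv.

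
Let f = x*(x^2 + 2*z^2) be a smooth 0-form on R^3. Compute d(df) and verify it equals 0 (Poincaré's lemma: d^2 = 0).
d(df) = 0

Step 1: df = sum_i (∂f/∂x_i) dx_i = (3*x^2 + 2*z^2) dx + (0) dy + (4*x*z) dz.
Step 2: Apply d again. Using the 1-form formula, the coefficient of dx ∧ dy in d(df) is ∂^2 f/∂x ∂y - ∂^2 f/∂y ∂x = (0) - (0) = 0 (equality of mixed partials for smooth f).
Similarly for dx ∧ dz and dy ∧ dz — all coefficients vanish. So d(df) = 0.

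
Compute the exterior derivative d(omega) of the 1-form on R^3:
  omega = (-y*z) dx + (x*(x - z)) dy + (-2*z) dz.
d(omega) = (2*x) dx ∧ dy + (y) dx ∧ dz + (x) dy ∧ dz

For a 1-form omega = sum_i f_i dx_i, the exterior derivative is
  d(omega) = sum_{i < j} (∂f_j/∂x_i - ∂f_i/∂x_j) dx_i ∧ dx_j.
  coefficient of dx ∧ dy: ∂f_2/∂x - ∂f_1/∂y = ∂(x*(x - z))/∂x - ∂(-y*z)/∂y = 2*x
  coefficient of dx ∧ dz: ∂f_3/∂x - ∂f_1/∂z = ∂(-2*z)/∂x - ∂(-y*z)/∂z = y
  coefficient of dy ∧ dz: ∂f_3/∂y - ∂f_2/∂z = ∂(-2*z)/∂y - ∂(x*(x - z))/∂z = x
Assembling: d(omega) = (2*x) dx ∧ dy + (y) dx ∧ dz + (x) dy ∧ dz.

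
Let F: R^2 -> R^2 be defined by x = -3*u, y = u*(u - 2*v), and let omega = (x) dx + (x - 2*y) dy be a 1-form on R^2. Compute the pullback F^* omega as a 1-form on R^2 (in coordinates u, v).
F^* omega = (u*(-4*u^2 + 12*u*v - 6*u - 8*v^2 + 6*v + 9)) du + (u^2*(4*u - 8*v + 6)) dv

Using F^*(f dg) = (f ∘ F) d(g ∘ F), substitute each coordinate x_i by F_i(u, v) in f_i, and replace dx_i by d F_i = (∂F_i/∂u) du + (∂F_i/∂v) dv.
  For the x component: f_1(F) = -3*u; d F_1 = (-3) du + (0) dv
  For the y component: f_2(F) = u*(-2*u + 4*v - 3); d F_2 = (2*u - 2*v) du + (-2*u) dv
Combining and collecting du, dv coefficients:
  coeff of du: u*(-4*u^2 + 12*u*v - 6*u - 8*v^2 + 6*v + 9)
  coeff of dv: u^2*(4*u - 8*v + 6)
F^* omega = (u*(-4*u^2 + 12*u*v - 6*u - 8*v^2 + 6*v + 9)) du + (u^2*(4*u - 8*v + 6)) dv.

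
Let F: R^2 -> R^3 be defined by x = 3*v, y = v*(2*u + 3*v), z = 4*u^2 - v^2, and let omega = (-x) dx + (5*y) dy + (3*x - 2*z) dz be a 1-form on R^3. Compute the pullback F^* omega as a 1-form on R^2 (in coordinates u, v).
F^* omega = (-64*u^3 + 36*u*v^2 + 72*u*v + 30*v^3) du + (v*(36*u^2 + 90*u*v + 86*v^2 - 18*v - 9)) dv

Using F^*(f dg) = (f ∘ F) d(g ∘ F), substitute each coordinate x_i by F_i(u, v) in f_i, and replace dx_i by d F_i = (∂F_i/∂u) du + (∂F_i/∂v) dv.
  For the x component: f_1(F) = -3*v; d F_1 = (0) du + (3) dv
  For the y component: f_2(F) = 5*v*(2*u + 3*v); d F_2 = (2*v) du + (2*u + 6*v) dv
  For the z component: f_3(F) = -8*u^2 + 2*v^2 + 9*v; d F_3 = (8*u) du + (-2*v) dv
Combining and collecting du, dv coefficients:
  coeff of du: -64*u^3 + 36*u*v^2 + 72*u*v + 30*v^3
  coeff of dv: v*(36*u^2 + 90*u*v + 86*v^2 - 18*v - 9)
F^* omega = (-64*u^3 + 36*u*v^2 + 72*u*v + 30*v^3) du + (v*(36*u^2 + 90*u*v + 86*v^2 - 18*v - 9)) dv.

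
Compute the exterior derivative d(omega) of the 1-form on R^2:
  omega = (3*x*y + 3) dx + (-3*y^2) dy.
d(omega) = (-3*x) dx ∧ dy

For a 1-form omega = sum_i f_i dx_i, the exterior derivative is
  d(omega) = sum_{i < j} (∂f_j/∂x_i - ∂f_i/∂x_j) dx_i ∧ dx_j.
  coefficient of dx ∧ dy: ∂f_2/∂x - ∂f_1/∂y = ∂(-3*y^2)/∂x - ∂(3*x*y + 3)/∂y = -3*x
Assembling: d(omega) = (-3*x) dx ∧ dy.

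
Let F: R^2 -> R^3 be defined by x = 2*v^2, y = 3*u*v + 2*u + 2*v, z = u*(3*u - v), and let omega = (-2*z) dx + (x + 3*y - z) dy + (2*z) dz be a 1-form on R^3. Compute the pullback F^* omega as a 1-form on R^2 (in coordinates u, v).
F^* omega = (36*u^3 - 27*u^2*v - 6*u^2 + 32*u*v^2 + 38*u*v + 12*u + 6*v^3 + 22*v^2 + 12*v) du + (-15*u^3 + 8*u^2*v + 12*u^2 + 14*u*v^2 + 38*u*v + 12*u + 4*v^2 + 12*v) dv

Using F^*(f dg) = (f ∘ F) d(g ∘ F), substitute each coordinate x_i by F_i(u, v) in f_i, and replace dx_i by d F_i = (∂F_i/∂u) du + (∂F_i/∂v) dv.
  For the x component: f_1(F) = 2*u*(-3*u + v); d F_1 = (0) du + (4*v) dv
  For the y component: f_2(F) = -3*u^2 + 10*u*v + 6*u + 2*v^2 + 6*v; d F_2 = (3*v + 2) du + (3*u + 2) dv
  For the z component: f_3(F) = 2*u*(3*u - v); d F_3 = (6*u - v) du + (-u) dv
Combining and collecting du, dv coefficients:
  coeff of du: 36*u^3 - 27*u^2*v - 6*u^2 + 32*u*v^2 + 38*u*v + 12*u + 6*v^3 + 22*v^2 + 12*v
  coeff of dv: -15*u^3 + 8*u^2*v + 12*u^2 + 14*u*v^2 + 38*u*v + 12*u + 4*v^2 + 12*v
F^* omega = (36*u^3 - 27*u^2*v - 6*u^2 + 32*u*v^2 + 38*u*v + 12*u + 6*v^3 + 22*v^2 + 12*v) du + (-15*u^3 + 8*u^2*v + 12*u^2 + 14*u*v^2 + 38*u*v + 12*u + 4*v^2 + 12*v) dv.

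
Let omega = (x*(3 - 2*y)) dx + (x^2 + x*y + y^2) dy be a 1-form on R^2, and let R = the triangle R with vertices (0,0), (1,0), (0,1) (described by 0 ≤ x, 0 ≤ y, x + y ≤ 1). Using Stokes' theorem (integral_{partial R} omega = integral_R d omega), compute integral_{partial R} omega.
integral_(partial R) omega = 5/6

Stokes: integral_partial_R omega = integral_R d omega with d omega = (∂Q/∂x - ∂P/∂y) dx ∧ dy.
  ∂Q/∂x = 2*x + y
  ∂P/∂y = -2*x
  integrand = ∂Q/∂x - ∂P/∂y = 4*x + y.
Integrating over R: integral_0^1 integral_0^{1-x} (4*x + y) dy dx = 5/6.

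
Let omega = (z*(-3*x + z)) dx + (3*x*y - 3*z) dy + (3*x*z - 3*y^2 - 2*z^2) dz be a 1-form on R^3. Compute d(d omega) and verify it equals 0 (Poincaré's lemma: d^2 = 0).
d(d omega) = 0

Step 1: d omega = sum_{i<j} (∂f_j/∂x_i - ∂f_i/∂x_j) dx_i ∧ dx_j:
  coeff of dx ∧ dy: 3*y
  coeff of dx ∧ dz: 3*x + z
  coeff of dy ∧ dz: 3 - 6*y
Step 2: Apply d again to each 2-form coefficient. The only possible 3-form in R^3 is dx ∧ dy ∧ dz, with coefficient
  ∂(coeff of dy∧dz)/∂x - ∂(coeff of dx∧dz)/∂y + ∂(coeff of dx∧dy)/∂z
  = ∂/∂x (3 - 6*y) - ∂/∂y (3*x + z) + ∂/∂z (3*y).
Each of these terms simplifies to sums of mixed partials that cancel in pairs. The result is 0 (by equality of mixed partials for smooth functions — Schwarz / Clairaut).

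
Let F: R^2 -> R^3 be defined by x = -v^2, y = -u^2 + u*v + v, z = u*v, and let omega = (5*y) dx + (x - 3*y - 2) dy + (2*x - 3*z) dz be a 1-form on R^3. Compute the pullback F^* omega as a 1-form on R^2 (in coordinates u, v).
F^* omega = (-6*u^3 + 9*u^2*v - 4*u*v^2 + 6*u*v + 4*u - 3*v^3 - 3*v^2 - 2*v) du + (3*u^3 + 4*u^2*v + 3*u^2 - 13*u*v^2 - 6*u*v - 2*u - 11*v^2 - 3*v - 2) dv

Using F^*(f dg) = (f ∘ F) d(g ∘ F), substitute each coordinate x_i by F_i(u, v) in f_i, and replace dx_i by d F_i = (∂F_i/∂u) du + (∂F_i/∂v) dv.
  For the x component: f_1(F) = -5*u^2 + 5*u*v + 5*v; d F_1 = (0) du + (-2*v) dv
  For the y component: f_2(F) = 3*u^2 - 3*u*v - v^2 - 3*v - 2; d F_2 = (-2*u + v) du + (u + 1) dv
  For the z component: f_3(F) = v*(-3*u - 2*v); d F_3 = (v) du + (u) dv
Combining and collecting du, dv coefficients:
  coeff of du: -6*u^3 + 9*u^2*v - 4*u*v^2 + 6*u*v + 4*u - 3*v^3 - 3*v^2 - 2*v
  coeff of dv: 3*u^3 + 4*u^2*v + 3*u^2 - 13*u*v^2 - 6*u*v - 2*u - 11*v^2 - 3*v - 2
F^* omega = (-6*u^3 + 9*u^2*v - 4*u*v^2 + 6*u*v + 4*u - 3*v^3 - 3*v^2 - 2*v) du + (3*u^3 + 4*u^2*v + 3*u^2 - 13*u*v^2 - 6*u*v - 2*u - 11*v^2 - 3*v - 2) dv.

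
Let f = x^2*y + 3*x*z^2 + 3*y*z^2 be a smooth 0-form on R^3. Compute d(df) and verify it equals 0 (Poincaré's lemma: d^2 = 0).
d(df) = 0

Step 1: df = sum_i (∂f/∂x_i) dx_i = (2*x*y + 3*z^2) dx + (x^2 + 3*z^2) dy + (6*z*(x + y)) dz.
Step 2: Apply d again. Using the 1-form formula, the coefficient of dx ∧ dy in d(df) is ∂^2 f/∂x ∂y - ∂^2 f/∂y ∂x = (2*x) - (2*x) = 0 (equality of mixed partials for smooth f).
Similarly for dx ∧ dz and dy ∧ dz — all coefficients vanish. So d(df) = 0.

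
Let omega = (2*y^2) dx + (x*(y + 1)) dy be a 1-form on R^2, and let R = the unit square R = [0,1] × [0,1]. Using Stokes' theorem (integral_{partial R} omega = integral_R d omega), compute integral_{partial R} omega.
integral_(partial R) omega = -1/2

Stokes: integral_partial_R omega = integral_R d omega with d omega = (∂Q/∂x - ∂P/∂y) dx ∧ dy.
  ∂Q/∂x = y + 1
  ∂P/∂y = 4*y
  integrand = ∂Q/∂x - ∂P/∂y = 1 - 3*y.
Integrating over R: integral_0^1 integral_0^1 (1 - 3*y) dx dy = -1/2.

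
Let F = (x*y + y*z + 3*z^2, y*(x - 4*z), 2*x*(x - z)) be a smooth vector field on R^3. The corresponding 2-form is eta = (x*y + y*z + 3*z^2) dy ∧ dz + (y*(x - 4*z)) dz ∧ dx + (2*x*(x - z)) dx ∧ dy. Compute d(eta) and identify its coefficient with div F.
d(eta) = (-x + y - 4*z) dx ∧ dy ∧ dz; div F = -x + y - 4*z

For a 2-form in R^3 of the form above, applying d gives a 3-form with coefficient ∂P/∂x + ∂Q/∂y + ∂R/∂z:
  ∂P/∂x = y
  ∂Q/∂y = x - 4*z
  ∂R/∂z = -2*x
Sum = -x + y - 4*z, which is exactly div F.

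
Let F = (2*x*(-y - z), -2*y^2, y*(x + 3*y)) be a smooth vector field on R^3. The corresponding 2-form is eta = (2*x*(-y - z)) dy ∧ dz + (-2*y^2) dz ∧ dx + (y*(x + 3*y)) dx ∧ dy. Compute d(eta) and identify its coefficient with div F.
d(eta) = (-6*y - 2*z) dx ∧ dy ∧ dz; div F = -6*y - 2*z

For a 2-form in R^3 of the form above, applying d gives a 3-form with coefficient ∂P/∂x + ∂Q/∂y + ∂R/∂z:
  ∂P/∂x = -2*y - 2*z
  ∂Q/∂y = -4*y
  ∂R/∂z = 0
Sum = -6*y - 2*z, which is exactly div F.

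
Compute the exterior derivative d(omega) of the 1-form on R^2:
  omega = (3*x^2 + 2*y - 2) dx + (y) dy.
d(omega) = (-2) dx ∧ dy

For a 1-form omega = sum_i f_i dx_i, the exterior derivative is
  d(omega) = sum_{i < j} (∂f_j/∂x_i - ∂f_i/∂x_j) dx_i ∧ dx_j.
  coefficient of dx ∧ dy: ∂f_2/∂x - ∂f_1/∂y = ∂(y)/∂x - ∂(3*x^2 + 2*y - 2)/∂y = -2
Assembling: d(omega) = (-2) dx ∧ dy.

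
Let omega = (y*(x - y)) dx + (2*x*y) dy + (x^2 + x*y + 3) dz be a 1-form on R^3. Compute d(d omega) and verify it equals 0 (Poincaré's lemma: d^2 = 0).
d(d omega) = 0

Step 1: d omega = sum_{i<j} (∂f_j/∂x_i - ∂f_i/∂x_j) dx_i ∧ dx_j:
  coeff of dx ∧ dy: -x + 4*y
  coeff of dx ∧ dz: 2*x + y
  coeff of dy ∧ dz: x
Step 2: Apply d again to each 2-form coefficient. The only possible 3-form in R^3 is dx ∧ dy ∧ dz, with coefficient
  ∂(coeff of dy∧dz)/∂x - ∂(coeff of dx∧dz)/∂y + ∂(coeff of dx∧dy)/∂z
  = ∂/∂x (x) - ∂/∂y (2*x + y) + ∂/∂z (-x + 4*y).
Each of these terms simplifies to sums of mixed partials that cancel in pairs. The result is 0 (by equality of mixed partials for smooth functions — Schwarz / Clairaut).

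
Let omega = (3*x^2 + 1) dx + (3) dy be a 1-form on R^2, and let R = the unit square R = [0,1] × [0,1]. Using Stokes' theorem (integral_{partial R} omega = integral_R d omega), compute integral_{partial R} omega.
integral_(partial R) omega = 0

Stokes: integral_partial_R omega = integral_R d omega with d omega = (∂Q/∂x - ∂P/∂y) dx ∧ dy.
  ∂Q/∂x = 0
  ∂P/∂y = 0
  integrand = ∂Q/∂x - ∂P/∂y = 0.
Integrating over R: integral_0^1 integral_0^1 (0) dx dy = 0.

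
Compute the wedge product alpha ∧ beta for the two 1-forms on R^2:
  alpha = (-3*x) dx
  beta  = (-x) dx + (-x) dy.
alpha ∧ beta = (3*x^2) dx ∧ dy

Distribute the wedge, using dx_i ∧ dx_j = -dx_j ∧ dx_i and dx_i ∧ dx_i = 0. For each pair (i, j) with i < j, the coefficient of dx_i ∧ dx_j in alpha ∧ beta is (alpha_i * beta_j - alpha_j * beta_i). Collecting: alpha ∧ beta = (3*x^2) dx ∧ dy.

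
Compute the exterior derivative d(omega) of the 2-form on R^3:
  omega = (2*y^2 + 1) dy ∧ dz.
d(omega) = 0

For a 2-form omega = sum_{i<j} g_{ij} dx_i ∧ dx_j, the exterior derivative is
  d(omega) = sum_{i<j} d(g_{ij}) ∧ dx_i ∧ dx_j = sum_{i<j, k} (∂g_{ij}/∂x_k) dx_k ∧ dx_i ∧ dx_j.
Expand each term, using dx_k ∧ dx_i ∧ dx_j = sgn(permutation) dx_{(a)} ∧ dx_{(b)} ∧ dx_{(c)} with (a < b < c) sorted:

Collecting like 3-forms: d(omega) = 0.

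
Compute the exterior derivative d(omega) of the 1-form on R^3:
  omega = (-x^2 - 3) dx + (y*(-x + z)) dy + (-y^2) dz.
d(omega) = (-y) dx ∧ dy + (-3*y) dy ∧ dz

For a 1-form omega = sum_i f_i dx_i, the exterior derivative is
  d(omega) = sum_{i < j} (∂f_j/∂x_i - ∂f_i/∂x_j) dx_i ∧ dx_j.
  coefficient of dx ∧ dy: ∂f_2/∂x - ∂f_1/∂y = ∂(y*(-x + z))/∂x - ∂(-x^2 - 3)/∂y = -y
  coefficient of dy ∧ dz: ∂f_3/∂y - ∂f_2/∂z = ∂(-y^2)/∂y - ∂(y*(-x + z))/∂z = -3*y
Assembling: d(omega) = (-y) dx ∧ dy + (-3*y) dy ∧ dz.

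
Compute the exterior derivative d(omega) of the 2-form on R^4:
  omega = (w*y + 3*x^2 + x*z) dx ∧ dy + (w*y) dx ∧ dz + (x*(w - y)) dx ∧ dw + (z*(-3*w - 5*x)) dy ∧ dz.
d(omega) = (-w + x - 5*z) dx ∧ dy ∧ dz + (x + y) dx ∧ dy ∧ dw + (y) dx ∧ dz ∧ dw + (-3*z) dy ∧ dz ∧ dw

For a 2-form omega = sum_{i<j} g_{ij} dx_i ∧ dx_j, the exterior derivative is
  d(omega) = sum_{i<j} d(g_{ij}) ∧ dx_i ∧ dx_j = sum_{i<j, k} (∂g_{ij}/∂x_k) dx_k ∧ dx_i ∧ dx_j.
Expand each term, using dx_k ∧ dx_i ∧ dx_j = sgn(permutation) dx_{(a)} ∧ dx_{(b)} ∧ dx_{(c)} with (a < b < c) sorted:
  d(w*y + 3*x^2 + x*z) includes (∂/∂z)(w*y + 3*x^2 + x*z) dz = (x) dz, which multiplied by dx ∧ dy gives (x) dx ∧ dy ∧ dz
  d(w*y + 3*x^2 + x*z) includes (∂/∂w)(w*y + 3*x^2 + x*z) dw = (y) dw, which multiplied by dx ∧ dy gives (y) dx ∧ dy ∧ dw
  d(w*y) includes (∂/∂y)(w*y) dy = (w) dy, which multiplied by dx ∧ dz gives (-w) dx ∧ dy ∧ dz
  d(w*y) includes (∂/∂w)(w*y) dw = (y) dw, which multiplied by dx ∧ dz gives (y) dx ∧ dz ∧ dw
  d(x*(w - y)) includes (∂/∂y)(x*(w - y)) dy = (-x) dy, which multiplied by dx ∧ dw gives (x) dx ∧ dy ∧ dw
  d(z*(-3*w - 5*x)) includes (∂/∂x)(z*(-3*w - 5*x)) dx = (-5*z) dx, which multiplied by dy ∧ dz gives (-5*z) dx ∧ dy ∧ dz
  d(z*(-3*w - 5*x)) includes (∂/∂w)(z*(-3*w - 5*x)) dw = (-3*z) dw, which multiplied by dy ∧ dz gives (-3*z) dy ∧ dz ∧ dw
Collecting like 3-forms: d(omega) = (-w + x - 5*z) dx ∧ dy ∧ dz + (x + y) dx ∧ dy ∧ dw + (y) dx ∧ dz ∧ dw + (-3*z) dy ∧ dz ∧ dw.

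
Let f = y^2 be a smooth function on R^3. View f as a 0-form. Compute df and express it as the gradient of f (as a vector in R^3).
df = (0) dx + (2*y) dy + (0) dz; grad f = (0, 2*y, 0)

For a 0-form f, d f = (∂f/∂x) dx + (∂f/∂y) dy + (∂f/∂z) dz. The components of the vector representation are exactly the entries of grad f in Cartesian coordinates:
  ∂f/∂x = 0
  ∂f/∂y = 2*y
  ∂f/∂z = 0.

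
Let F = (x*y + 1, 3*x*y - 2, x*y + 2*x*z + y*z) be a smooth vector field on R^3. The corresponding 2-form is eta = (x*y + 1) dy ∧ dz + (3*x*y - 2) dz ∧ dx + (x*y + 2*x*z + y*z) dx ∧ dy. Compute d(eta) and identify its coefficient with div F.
d(eta) = (5*x + 2*y) dx ∧ dy ∧ dz; div F = 5*x + 2*y

For a 2-form in R^3 of the form above, applying d gives a 3-form with coefficient ∂P/∂x + ∂Q/∂y + ∂R/∂z:
  ∂P/∂x = y
  ∂Q/∂y = 3*x
  ∂R/∂z = 2*x + y
Sum = 5*x + 2*y, which is exactly div F.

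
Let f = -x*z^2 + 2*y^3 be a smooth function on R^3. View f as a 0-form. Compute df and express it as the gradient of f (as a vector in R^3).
df = (-z^2) dx + (6*y^2) dy + (-2*x*z) dz; grad f = (-z^2, 6*y^2, -2*x*z)

For a 0-form f, d f = (∂f/∂x) dx + (∂f/∂y) dy + (∂f/∂z) dz. The components of the vector representation are exactly the entries of grad f in Cartesian coordinates:
  ∂f/∂x = -z^2
  ∂f/∂y = 6*y^2
  ∂f/∂z = -2*x*z.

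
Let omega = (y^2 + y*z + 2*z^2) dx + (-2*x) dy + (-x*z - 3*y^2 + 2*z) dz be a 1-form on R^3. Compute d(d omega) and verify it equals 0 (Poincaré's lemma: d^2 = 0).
d(d omega) = 0

Step 1: d omega = sum_{i<j} (∂f_j/∂x_i - ∂f_i/∂x_j) dx_i ∧ dx_j:
  coeff of dx ∧ dy: -2*y - z - 2
  coeff of dx ∧ dz: -y - 5*z
  coeff of dy ∧ dz: -6*y
Step 2: Apply d again to each 2-form coefficient. The only possible 3-form in R^3 is dx ∧ dy ∧ dz, with coefficient
  ∂(coeff of dy∧dz)/∂x - ∂(coeff of dx∧dz)/∂y + ∂(coeff of dx∧dy)/∂z
  = ∂/∂x (-6*y) - ∂/∂y (-y - 5*z) + ∂/∂z (-2*y - z - 2).
Each of these terms simplifies to sums of mixed partials that cancel in pairs. The result is 0 (by equality of mixed partials for smooth functions — Schwarz / Clairaut).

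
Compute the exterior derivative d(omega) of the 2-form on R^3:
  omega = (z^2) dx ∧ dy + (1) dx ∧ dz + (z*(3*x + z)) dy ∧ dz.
d(omega) = (5*z) dx ∧ dy ∧ dz

For a 2-form omega = sum_{i<j} g_{ij} dx_i ∧ dx_j, the exterior derivative is
  d(omega) = sum_{i<j} d(g_{ij}) ∧ dx_i ∧ dx_j = sum_{i<j, k} (∂g_{ij}/∂x_k) dx_k ∧ dx_i ∧ dx_j.
Expand each term, using dx_k ∧ dx_i ∧ dx_j = sgn(permutation) dx_{(a)} ∧ dx_{(b)} ∧ dx_{(c)} with (a < b < c) sorted:
  d(z^2) includes (∂/∂z)(z^2) dz = (2*z) dz, which multiplied by dx ∧ dy gives (2*z) dx ∧ dy ∧ dz
  d(z*(3*x + z)) includes (∂/∂x)(z*(3*x + z)) dx = (3*z) dx, which multiplied by dy ∧ dz gives (3*z) dx ∧ dy ∧ dz
Collecting like 3-forms: d(omega) = (5*z) dx ∧ dy ∧ dz.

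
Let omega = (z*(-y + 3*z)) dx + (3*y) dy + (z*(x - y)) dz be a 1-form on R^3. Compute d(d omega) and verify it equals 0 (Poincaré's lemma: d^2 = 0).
d(d omega) = 0

Step 1: d omega = sum_{i<j} (∂f_j/∂x_i - ∂f_i/∂x_j) dx_i ∧ dx_j:
  coeff of dx ∧ dy: z
  coeff of dx ∧ dz: y - 5*z
  coeff of dy ∧ dz: -z
Step 2: Apply d again to each 2-form coefficient. The only possible 3-form in R^3 is dx ∧ dy ∧ dz, with coefficient
  ∂(coeff of dy∧dz)/∂x - ∂(coeff of dx∧dz)/∂y + ∂(coeff of dx∧dy)/∂z
  = ∂/∂x (-z) - ∂/∂y (y - 5*z) + ∂/∂z (z).
Each of these terms simplifies to sums of mixed partials that cancel in pairs. The result is 0 (by equality of mixed partials for smooth functions — Schwarz / Clairaut).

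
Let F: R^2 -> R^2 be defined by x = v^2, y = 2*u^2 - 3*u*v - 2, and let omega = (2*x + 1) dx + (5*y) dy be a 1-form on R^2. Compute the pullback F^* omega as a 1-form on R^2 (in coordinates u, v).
F^* omega = (40*u^3 - 90*u^2*v + 45*u*v^2 - 40*u + 30*v) du + (-30*u^3 + 45*u^2*v + 30*u + 4*v^3 + 2*v) dv

Using F^*(f dg) = (f ∘ F) d(g ∘ F), substitute each coordinate x_i by F_i(u, v) in f_i, and replace dx_i by d F_i = (∂F_i/∂u) du + (∂F_i/∂v) dv.
  For the x component: f_1(F) = 2*v^2 + 1; d F_1 = (0) du + (2*v) dv
  For the y component: f_2(F) = 10*u^2 - 15*u*v - 10; d F_2 = (4*u - 3*v) du + (-3*u) dv
Combining and collecting du, dv coefficients:
  coeff of du: 40*u^3 - 90*u^2*v + 45*u*v^2 - 40*u + 30*v
  coeff of dv: -30*u^3 + 45*u^2*v + 30*u + 4*v^3 + 2*v
F^* omega = (40*u^3 - 90*u^2*v + 45*u*v^2 - 40*u + 30*v) du + (-30*u^3 + 45*u^2*v + 30*u + 4*v^3 + 2*v) dv.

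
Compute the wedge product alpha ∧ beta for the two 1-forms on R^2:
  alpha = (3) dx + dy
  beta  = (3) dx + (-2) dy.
alpha ∧ beta = (-9) dx ∧ dy

Distribute the wedge, using dx_i ∧ dx_j = -dx_j ∧ dx_i and dx_i ∧ dx_i = 0. For each pair (i, j) with i < j, the coefficient of dx_i ∧ dx_j in alpha ∧ beta is (alpha_i * beta_j - alpha_j * beta_i). Collecting: alpha ∧ beta = (-9) dx ∧ dy.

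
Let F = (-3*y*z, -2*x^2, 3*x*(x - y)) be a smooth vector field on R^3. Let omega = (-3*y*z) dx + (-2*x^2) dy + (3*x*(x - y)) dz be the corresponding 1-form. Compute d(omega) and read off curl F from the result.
d(omega) = (-3*x) dy ∧ dz + (-6*x) dz ∧ dx + (-4*x + 3*z) dx ∧ dy; curl F = (-3*x, -6*x, -4*x + 3*z)

d omega = sum_{i<j} (∂f_j/∂x_i - ∂f_i/∂x_j) dx_i ∧ dx_j. Under the identification (dy ∧ dz, dz ∧ dx, dx ∧ dy) ↔ (e_x, e_y, e_z), the coefficients are exactly the components of curl F. Compute:
  ∂R/∂y - ∂Q/∂z = (-3*x) - (0) = -3*x
  ∂P/∂z - ∂R/∂x = (-3*y) - (6*x - 3*y) = -6*x
  ∂Q/∂x - ∂P/∂y = (-4*x) - (-3*z) = -4*x + 3*z.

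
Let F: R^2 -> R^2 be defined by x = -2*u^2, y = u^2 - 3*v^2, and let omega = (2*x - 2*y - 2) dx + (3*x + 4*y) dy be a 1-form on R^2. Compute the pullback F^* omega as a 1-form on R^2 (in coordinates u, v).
F^* omega = (4*u*(5*u^2 - 12*v^2 + 2)) du + (12*v*(u^2 + 6*v^2)) dv

Using F^*(f dg) = (f ∘ F) d(g ∘ F), substitute each coordinate x_i by F_i(u, v) in f_i, and replace dx_i by d F_i = (∂F_i/∂u) du + (∂F_i/∂v) dv.
  For the x component: f_1(F) = -6*u^2 + 6*v^2 - 2; d F_1 = (-4*u) du + (0) dv
  For the y component: f_2(F) = -2*u^2 - 12*v^2; d F_2 = (2*u) du + (-6*v) dv
Combining and collecting du, dv coefficients:
  coeff of du: 4*u*(5*u^2 - 12*v^2 + 2)
  coeff of dv: 12*v*(u^2 + 6*v^2)
F^* omega = (4*u*(5*u^2 - 12*v^2 + 2)) du + (12*v*(u^2 + 6*v^2)) dv.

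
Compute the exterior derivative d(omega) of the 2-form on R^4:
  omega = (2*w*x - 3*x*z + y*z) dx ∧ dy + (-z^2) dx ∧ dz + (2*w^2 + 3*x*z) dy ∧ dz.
d(omega) = (-3*x + y + 3*z) dx ∧ dy ∧ dz + (2*x) dx ∧ dy ∧ dw + (4*w) dy ∧ dz ∧ dw

For a 2-form omega = sum_{i<j} g_{ij} dx_i ∧ dx_j, the exterior derivative is
  d(omega) = sum_{i<j} d(g_{ij}) ∧ dx_i ∧ dx_j = sum_{i<j, k} (∂g_{ij}/∂x_k) dx_k ∧ dx_i ∧ dx_j.
Expand each term, using dx_k ∧ dx_i ∧ dx_j = sgn(permutation) dx_{(a)} ∧ dx_{(b)} ∧ dx_{(c)} with (a < b < c) sorted:
  d(2*w*x - 3*x*z + y*z) includes (∂/∂z)(2*w*x - 3*x*z + y*z) dz = (-3*x + y) dz, which multiplied by dx ∧ dy gives (-3*x + y) dx ∧ dy ∧ dz
  d(2*w*x - 3*x*z + y*z) includes (∂/∂w)(2*w*x - 3*x*z + y*z) dw = (2*x) dw, which multiplied by dx ∧ dy gives (2*x) dx ∧ dy ∧ dw
  d(2*w^2 + 3*x*z) includes (∂/∂x)(2*w^2 + 3*x*z) dx = (3*z) dx, which multiplied by dy ∧ dz gives (3*z) dx ∧ dy ∧ dz
  d(2*w^2 + 3*x*z) includes (∂/∂w)(2*w^2 + 3*x*z) dw = (4*w) dw, which multiplied by dy ∧ dz gives (4*w) dy ∧ dz ∧ dw
Collecting like 3-forms: d(omega) = (-3*x + y + 3*z) dx ∧ dy ∧ dz + (2*x) dx ∧ dy ∧ dw + (4*w) dy ∧ dz ∧ dw.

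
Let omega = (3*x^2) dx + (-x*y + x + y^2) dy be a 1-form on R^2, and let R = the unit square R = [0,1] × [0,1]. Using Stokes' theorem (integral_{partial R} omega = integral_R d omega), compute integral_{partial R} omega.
integral_(partial R) omega = 1/2

Stokes: integral_partial_R omega = integral_R d omega with d omega = (∂Q/∂x - ∂P/∂y) dx ∧ dy.
  ∂Q/∂x = 1 - y
  ∂P/∂y = 0
  integrand = ∂Q/∂x - ∂P/∂y = 1 - y.
Integrating over R: integral_0^1 integral_0^1 (1 - y) dx dy = 1/2.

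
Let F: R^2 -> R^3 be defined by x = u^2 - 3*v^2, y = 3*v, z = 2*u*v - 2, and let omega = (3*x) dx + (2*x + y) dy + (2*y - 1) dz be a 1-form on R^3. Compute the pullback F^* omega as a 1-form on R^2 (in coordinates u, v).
F^* omega = (6*u^3 - 18*u*v^2 + 12*v^2 - 2*v) du + (-18*u^2*v + 6*u^2 + 12*u*v - 2*u + 54*v^3 - 18*v^2 + 9*v) dv

Using F^*(f dg) = (f ∘ F) d(g ∘ F), substitute each coordinate x_i by F_i(u, v) in f_i, and replace dx_i by d F_i = (∂F_i/∂u) du + (∂F_i/∂v) dv.
  For the x component: f_1(F) = 3*u^2 - 9*v^2; d F_1 = (2*u) du + (-6*v) dv
  For the y component: f_2(F) = 2*u^2 - 6*v^2 + 3*v; d F_2 = (0) du + (3) dv
  For the z component: f_3(F) = 6*v - 1; d F_3 = (2*v) du + (2*u) dv
Combining and collecting du, dv coefficients:
  coeff of du: 6*u^3 - 18*u*v^2 + 12*v^2 - 2*v
  coeff of dv: -18*u^2*v + 6*u^2 + 12*u*v - 2*u + 54*v^3 - 18*v^2 + 9*v
F^* omega = (6*u^3 - 18*u*v^2 + 12*v^2 - 2*v) du + (-18*u^2*v + 6*u^2 + 12*u*v - 2*u + 54*v^3 - 18*v^2 + 9*v) dv.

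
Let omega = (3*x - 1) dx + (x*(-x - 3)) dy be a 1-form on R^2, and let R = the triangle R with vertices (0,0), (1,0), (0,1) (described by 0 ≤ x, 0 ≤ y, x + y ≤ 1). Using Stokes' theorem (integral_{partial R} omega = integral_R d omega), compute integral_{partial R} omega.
integral_(partial R) omega = -11/6

Stokes: integral_partial_R omega = integral_R d omega with d omega = (∂Q/∂x - ∂P/∂y) dx ∧ dy.
  ∂Q/∂x = -2*x - 3
  ∂P/∂y = 0
  integrand = ∂Q/∂x - ∂P/∂y = -2*x - 3.
Integrating over R: integral_0^1 integral_0^{1-x} (-2*x - 3) dy dx = -11/6.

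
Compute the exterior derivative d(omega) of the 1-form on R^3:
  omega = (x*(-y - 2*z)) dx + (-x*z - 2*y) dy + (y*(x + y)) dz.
d(omega) = (x - z) dx ∧ dy + (2*x + y) dx ∧ dz + (2*x + 2*y) dy ∧ dz

For a 1-form omega = sum_i f_i dx_i, the exterior derivative is
  d(omega) = sum_{i < j} (∂f_j/∂x_i - ∂f_i/∂x_j) dx_i ∧ dx_j.
  coefficient of dx ∧ dy: ∂f_2/∂x - ∂f_1/∂y = ∂(-x*z - 2*y)/∂x - ∂(x*(-y - 2*z))/∂y = x - z
  coefficient of dx ∧ dz: ∂f_3/∂x - ∂f_1/∂z = ∂(y*(x + y))/∂x - ∂(x*(-y - 2*z))/∂z = 2*x + y
  coefficient of dy ∧ dz: ∂f_3/∂y - ∂f_2/∂z = ∂(y*(x + y))/∂y - ∂(-x*z - 2*y)/∂z = 2*x + 2*y
Assembling: d(omega) = (x - z) dx ∧ dy + (2*x + y) dx ∧ dz + (2*x + 2*y) dy ∧ dz.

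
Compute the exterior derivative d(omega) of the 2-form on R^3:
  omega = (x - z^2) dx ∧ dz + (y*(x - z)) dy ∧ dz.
d(omega) = (y) dx ∧ dy ∧ dz

For a 2-form omega = sum_{i<j} g_{ij} dx_i ∧ dx_j, the exterior derivative is
  d(omega) = sum_{i<j} d(g_{ij}) ∧ dx_i ∧ dx_j = sum_{i<j, k} (∂g_{ij}/∂x_k) dx_k ∧ dx_i ∧ dx_j.
Expand each term, using dx_k ∧ dx_i ∧ dx_j = sgn(permutation) dx_{(a)} ∧ dx_{(b)} ∧ dx_{(c)} with (a < b < c) sorted:
  d(y*(x - z)) includes (∂/∂x)(y*(x - z)) dx = (y) dx, which multiplied by dy ∧ dz gives (y) dx ∧ dy ∧ dz
Collecting like 3-forms: d(omega) = (y) dx ∧ dy ∧ dz.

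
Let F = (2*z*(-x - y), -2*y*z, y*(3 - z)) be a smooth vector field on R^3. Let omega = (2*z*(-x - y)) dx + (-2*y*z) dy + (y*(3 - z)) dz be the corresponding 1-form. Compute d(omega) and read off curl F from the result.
d(omega) = (2*y - z + 3) dy ∧ dz + (-2*x - 2*y) dz ∧ dx + (2*z) dx ∧ dy; curl F = (2*y - z + 3, -2*x - 2*y, 2*z)

d omega = sum_{i<j} (∂f_j/∂x_i - ∂f_i/∂x_j) dx_i ∧ dx_j. Under the identification (dy ∧ dz, dz ∧ dx, dx ∧ dy) ↔ (e_x, e_y, e_z), the coefficients are exactly the components of curl F. Compute:
  ∂R/∂y - ∂Q/∂z = (3 - z) - (-2*y) = 2*y - z + 3
  ∂P/∂z - ∂R/∂x = (-2*x - 2*y) - (0) = -2*x - 2*y
  ∂Q/∂x - ∂P/∂y = (0) - (-2*z) = 2*z.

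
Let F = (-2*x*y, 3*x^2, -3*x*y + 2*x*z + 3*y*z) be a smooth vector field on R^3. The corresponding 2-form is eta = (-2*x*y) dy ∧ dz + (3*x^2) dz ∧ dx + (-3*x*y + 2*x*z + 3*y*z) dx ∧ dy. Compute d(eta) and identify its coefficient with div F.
d(eta) = (2*x + y) dx ∧ dy ∧ dz; div F = 2*x + y

For a 2-form in R^3 of the form above, applying d gives a 3-form with coefficient ∂P/∂x + ∂Q/∂y + ∂R/∂z:
  ∂P/∂x = -2*y
  ∂Q/∂y = 0
  ∂R/∂z = 2*x + 3*y
Sum = 2*x + y, which is exactly div F.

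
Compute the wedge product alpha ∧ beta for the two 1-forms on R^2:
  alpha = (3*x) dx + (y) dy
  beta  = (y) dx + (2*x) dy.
alpha ∧ beta = (6*x^2 - y^2) dx ∧ dy

Distribute the wedge, using dx_i ∧ dx_j = -dx_j ∧ dx_i and dx_i ∧ dx_i = 0. For each pair (i, j) with i < j, the coefficient of dx_i ∧ dx_j in alpha ∧ beta is (alpha_i * beta_j - alpha_j * beta_i). Collecting: alpha ∧ beta = (6*x^2 - y^2) dx ∧ dy.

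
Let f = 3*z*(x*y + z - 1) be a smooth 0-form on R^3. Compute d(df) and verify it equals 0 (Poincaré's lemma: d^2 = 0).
d(df) = 0

Step 1: df = sum_i (∂f/∂x_i) dx_i = (3*y*z) dx + (3*x*z) dy + (3*x*y + 6*z - 3) dz.
Step 2: Apply d again. Using the 1-form formula, the coefficient of dx ∧ dy in d(df) is ∂^2 f/∂x ∂y - ∂^2 f/∂y ∂x = (3*z) - (3*z) = 0 (equality of mixed partials for smooth f).
Similarly for dx ∧ dz and dy ∧ dz — all coefficients vanish. So d(df) = 0.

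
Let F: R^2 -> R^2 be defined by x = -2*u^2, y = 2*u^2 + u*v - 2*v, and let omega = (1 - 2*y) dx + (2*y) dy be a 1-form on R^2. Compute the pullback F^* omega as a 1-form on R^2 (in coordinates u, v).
F^* omega = (32*u^3 + 20*u^2*v + 2*u*v^2 - 32*u*v - 4*u - 4*v^2) du + (4*u^3 + 2*u^2*v - 8*u^2 - 8*u*v + 8*v) dv

Using F^*(f dg) = (f ∘ F) d(g ∘ F), substitute each coordinate x_i by F_i(u, v) in f_i, and replace dx_i by d F_i = (∂F_i/∂u) du + (∂F_i/∂v) dv.
  For the x component: f_1(F) = -4*u^2 - 2*u*v + 4*v + 1; d F_1 = (-4*u) du + (0) dv
  For the y component: f_2(F) = 4*u^2 + 2*u*v - 4*v; d F_2 = (4*u + v) du + (u - 2) dv
Combining and collecting du, dv coefficients:
  coeff of du: 32*u^3 + 20*u^2*v + 2*u*v^2 - 32*u*v - 4*u - 4*v^2
  coeff of dv: 4*u^3 + 2*u^2*v - 8*u^2 - 8*u*v + 8*v
F^* omega = (32*u^3 + 20*u^2*v + 2*u*v^2 - 32*u*v - 4*u - 4*v^2) du + (4*u^3 + 2*u^2*v - 8*u^2 - 8*u*v + 8*v) dv.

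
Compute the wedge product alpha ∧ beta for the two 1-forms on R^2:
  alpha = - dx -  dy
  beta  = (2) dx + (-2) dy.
alpha ∧ beta = (4) dx ∧ dy

Distribute the wedge, using dx_i ∧ dx_j = -dx_j ∧ dx_i and dx_i ∧ dx_i = 0. For each pair (i, j) with i < j, the coefficient of dx_i ∧ dx_j in alpha ∧ beta is (alpha_i * beta_j - alpha_j * beta_i). Collecting: alpha ∧ beta = (4) dx ∧ dy.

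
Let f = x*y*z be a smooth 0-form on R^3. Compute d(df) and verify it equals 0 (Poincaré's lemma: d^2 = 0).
d(df) = 0

Step 1: df = sum_i (∂f/∂x_i) dx_i = (y*z) dx + (x*z) dy + (x*y) dz.
Step 2: Apply d again. Using the 1-form formula, the coefficient of dx ∧ dy in d(df) is ∂^2 f/∂x ∂y - ∂^2 f/∂y ∂x = (z) - (z) = 0 (equality of mixed partials for smooth f).
Similarly for dx ∧ dz and dy ∧ dz — all coefficients vanish. So d(df) = 0.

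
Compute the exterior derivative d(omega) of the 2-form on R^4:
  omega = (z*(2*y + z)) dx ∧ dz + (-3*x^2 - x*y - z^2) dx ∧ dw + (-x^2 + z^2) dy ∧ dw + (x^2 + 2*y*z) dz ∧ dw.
d(omega) = (-2*z) dx ∧ dy ∧ dz + (-x) dx ∧ dy ∧ dw + (2*x + 2*z) dx ∧ dz ∧ dw

For a 2-form omega = sum_{i<j} g_{ij} dx_i ∧ dx_j, the exterior derivative is
  d(omega) = sum_{i<j} d(g_{ij}) ∧ dx_i ∧ dx_j = sum_{i<j, k} (∂g_{ij}/∂x_k) dx_k ∧ dx_i ∧ dx_j.
Expand each term, using dx_k ∧ dx_i ∧ dx_j = sgn(permutation) dx_{(a)} ∧ dx_{(b)} ∧ dx_{(c)} with (a < b < c) sorted:
  d(z*(2*y + z)) includes (∂/∂y)(z*(2*y + z)) dy = (2*z) dy, which multiplied by dx ∧ dz gives (-2*z) dx ∧ dy ∧ dz
  d(-3*x^2 - x*y - z^2) includes (∂/∂y)(-3*x^2 - x*y - z^2) dy = (-x) dy, which multiplied by dx ∧ dw gives (x) dx ∧ dy ∧ dw
  d(-3*x^2 - x*y - z^2) includes (∂/∂z)(-3*x^2 - x*y - z^2) dz = (-2*z) dz, which multiplied by dx ∧ dw gives (2*z) dx ∧ dz ∧ dw
  d(-x^2 + z^2) includes (∂/∂x)(-x^2 + z^2) dx = (-2*x) dx, which multiplied by dy ∧ dw gives (-2*x) dx ∧ dy ∧ dw
  d(-x^2 + z^2) includes (∂/∂z)(-x^2 + z^2) dz = (2*z) dz, which multiplied by dy ∧ dw gives (-2*z) dy ∧ dz ∧ dw
  d(x^2 + 2*y*z) includes (∂/∂x)(x^2 + 2*y*z) dx = (2*x) dx, which multiplied by dz ∧ dw gives (2*x) dx ∧ dz ∧ dw
  d(x^2 + 2*y*z) includes (∂/∂y)(x^2 + 2*y*z) dy = (2*z) dy, which multiplied by dz ∧ dw gives (2*z) dy ∧ dz ∧ dw
Collecting like 3-forms: d(omega) = (-2*z) dx ∧ dy ∧ dz + (-x) dx ∧ dy ∧ dw + (2*x + 2*z) dx ∧ dz ∧ dw.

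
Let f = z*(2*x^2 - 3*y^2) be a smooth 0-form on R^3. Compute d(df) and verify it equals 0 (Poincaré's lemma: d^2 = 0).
d(df) = 0

Step 1: df = sum_i (∂f/∂x_i) dx_i = (4*x*z) dx + (-6*y*z) dy + (2*x^2 - 3*y^2) dz.
Step 2: Apply d again. Using the 1-form formula, the coefficient of dx ∧ dy in d(df) is ∂^2 f/∂x ∂y - ∂^2 f/∂y ∂x = (0) - (0) = 0 (equality of mixed partials for smooth f).
Similarly for dx ∧ dz and dy ∧ dz — all coefficients vanish. So d(df) = 0.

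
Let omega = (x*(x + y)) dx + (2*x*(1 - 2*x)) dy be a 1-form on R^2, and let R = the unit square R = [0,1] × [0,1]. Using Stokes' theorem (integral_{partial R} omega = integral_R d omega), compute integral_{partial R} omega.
integral_(partial R) omega = -5/2

Stokes: integral_partial_R omega = integral_R d omega with d omega = (∂Q/∂x - ∂P/∂y) dx ∧ dy.
  ∂Q/∂x = 2 - 8*x
  ∂P/∂y = x
  integrand = ∂Q/∂x - ∂P/∂y = 2 - 9*x.
Integrating over R: integral_0^1 integral_0^1 (2 - 9*x) dx dy = -5/2.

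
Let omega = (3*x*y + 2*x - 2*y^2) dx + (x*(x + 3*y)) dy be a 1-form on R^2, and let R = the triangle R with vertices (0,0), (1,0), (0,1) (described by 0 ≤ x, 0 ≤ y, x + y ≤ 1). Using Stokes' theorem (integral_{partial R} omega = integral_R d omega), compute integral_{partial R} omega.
integral_(partial R) omega = 1

Stokes: integral_partial_R omega = integral_R d omega with d omega = (∂Q/∂x - ∂P/∂y) dx ∧ dy.
  ∂Q/∂x = 2*x + 3*y
  ∂P/∂y = 3*x - 4*y
  integrand = ∂Q/∂x - ∂P/∂y = -x + 7*y.
Integrating over R: integral_0^1 integral_0^{1-x} (-x + 7*y) dy dx = 1.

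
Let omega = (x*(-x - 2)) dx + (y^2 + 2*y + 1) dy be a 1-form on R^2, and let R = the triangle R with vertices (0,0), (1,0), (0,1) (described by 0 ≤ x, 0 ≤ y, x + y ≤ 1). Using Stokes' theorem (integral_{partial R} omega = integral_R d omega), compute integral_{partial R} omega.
integral_(partial R) omega = 0

Stokes: integral_partial_R omega = integral_R d omega with d omega = (∂Q/∂x - ∂P/∂y) dx ∧ dy.
  ∂Q/∂x = 0
  ∂P/∂y = 0
  integrand = ∂Q/∂x - ∂P/∂y = 0.
Integrating over R: integral_0^1 integral_0^{1-x} (0) dy dx = 0.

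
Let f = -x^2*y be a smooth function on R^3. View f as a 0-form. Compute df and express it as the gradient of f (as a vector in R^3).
df = (-2*x*y) dx + (-x^2) dy + (0) dz; grad f = (-2*x*y, -x^2, 0)

For a 0-form f, d f = (∂f/∂x) dx + (∂f/∂y) dy + (∂f/∂z) dz. The components of the vector representation are exactly the entries of grad f in Cartesian coordinates:
  ∂f/∂x = -2*x*y
  ∂f/∂y = -x^2
  ∂f/∂z = 0.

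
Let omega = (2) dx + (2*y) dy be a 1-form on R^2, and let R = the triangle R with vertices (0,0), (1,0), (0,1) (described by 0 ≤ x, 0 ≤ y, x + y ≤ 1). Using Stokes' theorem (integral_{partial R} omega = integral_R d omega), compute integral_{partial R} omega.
integral_(partial R) omega = 0

Stokes: integral_partial_R omega = integral_R d omega with d omega = (∂Q/∂x - ∂P/∂y) dx ∧ dy.
  ∂Q/∂x = 0
  ∂P/∂y = 0
  integrand = ∂Q/∂x - ∂P/∂y = 0.
Integrating over R: integral_0^1 integral_0^{1-x} (0) dy dx = 0.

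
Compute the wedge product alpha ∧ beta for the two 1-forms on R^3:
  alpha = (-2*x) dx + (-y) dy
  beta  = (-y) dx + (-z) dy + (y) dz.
alpha ∧ beta = (2*x*z - y^2) dx ∧ dy + (-2*x*y) dx ∧ dz + (-y^2) dy ∧ dz

Distribute the wedge, using dx_i ∧ dx_j = -dx_j ∧ dx_i and dx_i ∧ dx_i = 0. For each pair (i, j) with i < j, the coefficient of dx_i ∧ dx_j in alpha ∧ beta is (alpha_i * beta_j - alpha_j * beta_i). Collecting: alpha ∧ beta = (2*x*z - y^2) dx ∧ dy + (-2*x*y) dx ∧ dz + (-y^2) dy ∧ dz.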